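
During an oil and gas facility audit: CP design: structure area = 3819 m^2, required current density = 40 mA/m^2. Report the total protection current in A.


I = area * current density, then convert mA → A (÷1000)
I = 3819 * 40 / 1000 = 152.76 A

152.76 A


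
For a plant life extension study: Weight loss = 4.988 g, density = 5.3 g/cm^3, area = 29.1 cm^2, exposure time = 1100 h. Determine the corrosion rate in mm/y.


Apply the mm/y weight-loss relation: CR = 87600 * W / (D * A * T)
Numerator: 87600 * 4.988 = 436948.8
Denominator: 5.3 * 29.1 * 1100 = 169653.0
CR = 436948.8 / 169653.0 = 2.575544 mm/y

2.575544 mm/y


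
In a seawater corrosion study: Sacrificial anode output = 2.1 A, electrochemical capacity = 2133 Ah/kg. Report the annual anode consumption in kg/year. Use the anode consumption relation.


Annual consumption = current * hours per year / capacity
Rate = 2.1 * 8760 / 2133 = 8.6 kg/year

8.6 kg/year


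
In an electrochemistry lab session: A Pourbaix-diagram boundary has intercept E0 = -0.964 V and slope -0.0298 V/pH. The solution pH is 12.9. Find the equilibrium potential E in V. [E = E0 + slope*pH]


Apply the Pourbaix line equation: E = E0 + slope*pH
E = -0.964 + (-0.0298)*12.9 = -0.964 + (-0.38442) = -1.34842 V
Rounded to 4 decimal places: E = -1.3484 V

-1.3484 V


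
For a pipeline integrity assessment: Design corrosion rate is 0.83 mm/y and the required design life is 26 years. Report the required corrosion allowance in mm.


Corrosion allowance = CR × design life
CA = 0.83 * 26 = 21.58 mm

21.58 mm


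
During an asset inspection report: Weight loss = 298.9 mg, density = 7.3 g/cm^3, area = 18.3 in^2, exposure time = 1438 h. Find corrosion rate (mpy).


Apply the mpy weight-loss relation: CR = 534 * W / (D * A * T)
Numerator: 534 * 298.9 = 159612.6
Denominator: 7.3 * 18.3 * 1438 = 192102.42
CR = 159612.6 / 192102.42 = 0.83087 mpy

0.83087 mpy


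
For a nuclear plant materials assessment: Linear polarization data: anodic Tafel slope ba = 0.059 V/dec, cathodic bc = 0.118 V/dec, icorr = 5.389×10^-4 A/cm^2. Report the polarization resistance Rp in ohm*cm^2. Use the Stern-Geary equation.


Apply the Stern-Geary equation: Rp = ba*bc / (2.303*icorr*(ba+bc))
ba*bc = 0.059*0.118 = 0.006962
ba+bc = 0.177; 2.303*icorr*(ba+bc) = 2.303*5.389×10^-4*0.177 = 2.1967235×10^-4
Rp = 0.006962 / 2.1967235×10^-4 = 31.69 ohm*cm^2

31.69 ohm*cm^2


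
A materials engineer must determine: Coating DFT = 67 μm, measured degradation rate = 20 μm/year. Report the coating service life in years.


Service life = thickness / degradation rate
Life = 67 / 20 = 3.4 years

3.4 years


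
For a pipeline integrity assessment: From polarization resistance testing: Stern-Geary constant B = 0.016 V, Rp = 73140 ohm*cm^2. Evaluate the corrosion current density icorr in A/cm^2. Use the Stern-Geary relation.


Apply the Stern-Geary relation: icorr = B / Rp
icorr = 0.016 / 73140 = 2.188×10^-7 A/cm^2

2.188×10^-7 A/cm^2


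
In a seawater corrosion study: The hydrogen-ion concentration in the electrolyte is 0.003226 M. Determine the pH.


pH = −log10[H+]
pH = −log10(0.003226) = 2.49

2.49


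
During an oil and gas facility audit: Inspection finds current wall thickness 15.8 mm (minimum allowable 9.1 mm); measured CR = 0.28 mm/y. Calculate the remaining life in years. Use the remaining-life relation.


Apply the remaining-life relation: RL = (t_current − t_min) / CR
RL = (15.8 − 9.1) / 0.28 = 6.7 / 0.28 = 23.9 years

23.9 years


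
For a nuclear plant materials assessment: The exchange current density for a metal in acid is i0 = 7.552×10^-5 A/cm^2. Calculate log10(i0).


i0 = 7.552×10^-5 A/cm^2
log10(i0) = -4.122

-4.122


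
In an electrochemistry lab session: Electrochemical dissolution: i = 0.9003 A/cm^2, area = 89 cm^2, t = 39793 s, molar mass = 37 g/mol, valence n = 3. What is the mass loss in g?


Apply Faraday's law: m = i*A*t*M / (n*F)
Total charge passed Q = i*A*t = 0.9003*89*39793 = 3188481.7731 C
m = Q*M/(n*F) = 3188481.7731*37/(3*96485) = 407.5722 g

407.5722 g


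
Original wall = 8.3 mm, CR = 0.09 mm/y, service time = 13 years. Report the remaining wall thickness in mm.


Remaining wall = original − CR × time
t = 8.3 − 0.09*13 = 8.3 − 1.17 = 7.13 mm

7.13 mm


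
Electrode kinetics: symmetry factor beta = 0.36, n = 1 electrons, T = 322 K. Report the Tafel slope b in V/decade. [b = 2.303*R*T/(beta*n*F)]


Apply the Tafel slope relation: b = 2.303*R*T/(beta*n*F)
Numerator: 2.303 * 8.314 * 322 = 6165.38
Denominator: 0.36 * 1 * 96485 = 34734.6
b = 6165.38 / 34734.6 = 0.1775 V/decade

0.1775 V/decade


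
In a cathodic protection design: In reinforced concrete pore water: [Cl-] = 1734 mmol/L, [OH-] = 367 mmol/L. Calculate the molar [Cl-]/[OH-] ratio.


Threshold parameter = [Cl-] / [OH-] (molar basis; both in mmol/L, so units cancel)
Ratio = 1734 / 367 = 4.72

4.72


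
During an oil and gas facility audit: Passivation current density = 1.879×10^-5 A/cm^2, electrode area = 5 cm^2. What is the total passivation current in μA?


I = i_pass * A, then convert A → μA (×10^6)
I = 1.879×10^-5 * 5 * 10^6 = 93.95 μA

93.95 μA


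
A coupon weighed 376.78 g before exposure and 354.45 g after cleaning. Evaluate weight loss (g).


Weight loss = initial − final
WL = 376.78 − 354.45 = 22.33 g

22.33 g


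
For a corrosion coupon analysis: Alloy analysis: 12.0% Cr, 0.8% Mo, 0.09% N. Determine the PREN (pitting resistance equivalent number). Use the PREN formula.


Apply the PREN formula: PREN = Cr + 3.3*Mo + 16*N
PREN = 12.0 + 3.3*0.8 + 16*0.09
PREN = 12.0 + 2.64 + 1.44 = 16.08

16.08


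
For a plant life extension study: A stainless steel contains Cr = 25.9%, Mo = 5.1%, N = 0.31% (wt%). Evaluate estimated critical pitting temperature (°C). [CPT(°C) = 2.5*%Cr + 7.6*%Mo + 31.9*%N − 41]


Apply the ASTM G48 empirical CPT estimate: CPT(°C) = 2.5*%Cr + 7.6*%Mo + 31.9*%N − 41
2.5*25.9 = 64.75; 7.6*5.1 = 38.76; 31.9*0.31 = 9.889
CPT = 64.75 + 38.76 + 9.889 − 41 = 72.399 °C
Rounded to 0.1 °C: CPT ≈ 72.4 °C

72.4 °C


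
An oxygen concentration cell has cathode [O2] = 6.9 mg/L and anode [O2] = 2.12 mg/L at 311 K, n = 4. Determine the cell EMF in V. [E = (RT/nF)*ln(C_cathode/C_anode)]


Apply the Nernst concentration-cell relation: E = (RT/nF)*ln(C_cathode/C_anode)
RT/nF = 8.314*311/(4*96485) = 0.00669963 V
ln(6.9/2.12) = 1.18011
E = 0.00669963 * 1.18011 = 0.00791 V

0.00791 V


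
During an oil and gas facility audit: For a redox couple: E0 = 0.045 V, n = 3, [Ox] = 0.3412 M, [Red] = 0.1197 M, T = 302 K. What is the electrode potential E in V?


Apply the Nernst equation: E = E0 + (RT/nF)*ln([Ox]/[Red])
Step 1: RT/nF = 8.314*302/(3*96485) = 0.00867433 V
Step 2: [Ox]/[Red] = 0.3412/0.1197 = 2.850459
Step 3: ln(2.850459) = 1.04748
Step 4: correction = 0.00867433 * 1.04748 = 0.009 V
E = 0.045 + 0.009 = 0.054 V

0.054 V


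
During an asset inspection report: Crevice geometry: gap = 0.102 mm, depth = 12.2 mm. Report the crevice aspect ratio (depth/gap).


Aspect ratio = depth / gap
Ratio = 12.2 / 0.102 = 119.6

119.6


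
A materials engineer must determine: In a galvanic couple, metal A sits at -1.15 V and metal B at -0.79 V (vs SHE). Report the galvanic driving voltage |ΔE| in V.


Driving voltage is the absolute potential difference.
|ΔE| = |-1.15 − (-0.79)| = 0.36 V

0.36 V


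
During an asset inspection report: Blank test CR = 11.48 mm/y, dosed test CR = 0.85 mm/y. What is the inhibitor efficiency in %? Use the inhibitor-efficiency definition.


Apply the inhibitor-efficiency definition: IE = (CR_blank − CR_inh)/CR_blank × 100
IE = (11.48 − 0.85) / 11.48 × 100
IE = 10.63 / 11.48 × 100 = 92.6 %

92.6 %


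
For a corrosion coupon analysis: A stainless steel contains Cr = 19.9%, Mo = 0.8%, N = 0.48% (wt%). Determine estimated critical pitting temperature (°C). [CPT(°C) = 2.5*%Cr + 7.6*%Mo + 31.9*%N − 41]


Apply the ASTM G48 empirical CPT estimate: CPT(°C) = 2.5*%Cr + 7.6*%Mo + 31.9*%N − 41
2.5*19.9 = 49.75; 7.6*0.8 = 6.08; 31.9*0.48 = 15.312
CPT = 49.75 + 6.08 + 15.312 − 41 = 30.142 °C
Rounded to 0.1 °C: CPT ≈ 30.1 °C

30.1 °C


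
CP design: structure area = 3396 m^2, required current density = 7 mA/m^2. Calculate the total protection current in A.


I = area * current density, then convert mA → A (÷1000)
I = 3396 * 7 / 1000 = 23.77 A

23.77 A


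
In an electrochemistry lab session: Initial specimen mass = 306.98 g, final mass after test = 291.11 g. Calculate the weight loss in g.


Weight loss = initial − final
WL = 306.98 − 291.11 = 15.87 g

15.87 g


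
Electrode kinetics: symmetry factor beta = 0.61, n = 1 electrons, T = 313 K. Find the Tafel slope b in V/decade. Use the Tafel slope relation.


Apply the Tafel slope relation: b = 2.303*R*T/(beta*n*F)
Numerator: 2.303 * 8.314 * 313 = 5993.06
Denominator: 0.61 * 1 * 96485 = 58855.85
b = 5993.06 / 58855.85 = 0.102 V/decade

0.102 V/decade


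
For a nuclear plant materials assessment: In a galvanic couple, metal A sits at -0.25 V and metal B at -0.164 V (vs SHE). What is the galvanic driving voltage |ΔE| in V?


Driving voltage is the absolute potential difference.
|ΔE| = |-0.25 − (-0.164)| = 0.086 V

0.086 V


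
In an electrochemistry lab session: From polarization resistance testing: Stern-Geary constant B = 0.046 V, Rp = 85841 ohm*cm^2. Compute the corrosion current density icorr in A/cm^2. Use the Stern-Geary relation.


Apply the Stern-Geary relation: icorr = B / Rp
icorr = 0.046 / 85841 = 5.359×10^-7 A/cm^2

5.359×10^-7 A/cm^2


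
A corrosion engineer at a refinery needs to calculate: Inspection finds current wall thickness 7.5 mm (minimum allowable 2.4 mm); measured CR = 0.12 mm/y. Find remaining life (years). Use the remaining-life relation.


Apply the remaining-life relation: RL = (t_current − t_min) / CR
RL = (7.5 − 2.4) / 0.12 = 5.1 / 0.12 = 42.5 years

42.5 years


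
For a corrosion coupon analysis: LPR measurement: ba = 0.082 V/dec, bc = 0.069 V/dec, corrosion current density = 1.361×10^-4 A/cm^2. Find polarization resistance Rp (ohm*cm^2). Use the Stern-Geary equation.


Apply the Stern-Geary equation: Rp = ba*bc / (2.303*icorr*(ba+bc))
ba*bc = 0.082*0.069 = 0.005658
ba+bc = 0.151; 2.303*icorr*(ba+bc) = 2.303*1.361×10^-4*0.151 = 4.7329183×10^-5
Rp = 0.005658 / 4.7329183×10^-5 = 119.55 ohm*cm^2

119.55 ohm*cm^2


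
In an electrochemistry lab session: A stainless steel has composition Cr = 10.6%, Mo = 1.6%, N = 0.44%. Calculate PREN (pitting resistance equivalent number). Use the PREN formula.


Apply the PREN formula: PREN = Cr + 3.3*Mo + 16*N
PREN = 10.6 + 3.3*1.6 + 16*0.44
PREN = 10.6 + 5.28 + 7.04 = 22.92

22.92


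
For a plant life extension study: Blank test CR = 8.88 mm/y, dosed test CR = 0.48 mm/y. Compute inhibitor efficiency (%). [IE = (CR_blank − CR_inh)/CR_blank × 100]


Apply the inhibitor-efficiency definition: IE = (CR_blank − CR_inh)/CR_blank × 100
IE = (8.88 − 0.48) / 8.88 × 100
IE = 8.4 / 8.88 × 100 = 94.6 %

94.6 %


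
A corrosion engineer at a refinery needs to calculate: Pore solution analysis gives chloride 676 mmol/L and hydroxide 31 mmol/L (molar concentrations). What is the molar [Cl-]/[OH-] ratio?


Threshold parameter = [Cl-] / [OH-] (molar basis; both in mmol/L, so units cancel)
Ratio = 676 / 31 = 21.81

21.81


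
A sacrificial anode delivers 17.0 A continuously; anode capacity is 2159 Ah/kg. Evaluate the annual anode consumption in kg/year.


Annual consumption = current * hours per year / capacity
Rate = 17.0 * 8760 / 2159 = 69.0 kg/year

69.0 kg/year


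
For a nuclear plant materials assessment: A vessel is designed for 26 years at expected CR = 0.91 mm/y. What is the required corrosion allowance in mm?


Corrosion allowance = CR × design life
CA = 0.91 * 26 = 23.66 mm

23.66 mm


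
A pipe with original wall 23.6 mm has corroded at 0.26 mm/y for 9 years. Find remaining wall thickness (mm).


Remaining wall = original − CR × time
t = 23.6 − 0.26*9 = 23.6 − 2.34 = 21.26 mm

21.26 mm


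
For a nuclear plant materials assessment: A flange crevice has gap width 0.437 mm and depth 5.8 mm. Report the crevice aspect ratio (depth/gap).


Aspect ratio = depth / gap
Ratio = 5.8 / 0.437 = 13.3

13.3


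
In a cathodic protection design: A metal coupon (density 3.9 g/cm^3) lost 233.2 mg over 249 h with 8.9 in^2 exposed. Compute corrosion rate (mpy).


Apply the mpy weight-loss relation: CR = 534 * W / (D * A * T)
Numerator: 534 * 233.2 = 124528.8
Denominator: 3.9 * 8.9 * 249 = 8642.79
CR = 124528.8 / 8642.79 = 14.4084 mpy

14.4084 mpy


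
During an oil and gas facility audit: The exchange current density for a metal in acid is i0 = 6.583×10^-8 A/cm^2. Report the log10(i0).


i0 = 6.583×10^-8 A/cm^2
log10(i0) = -7.182

-7.182


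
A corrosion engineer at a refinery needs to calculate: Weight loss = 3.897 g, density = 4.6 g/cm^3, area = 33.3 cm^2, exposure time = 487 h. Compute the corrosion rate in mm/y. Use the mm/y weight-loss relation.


Apply the mm/y weight-loss relation: CR = 87600 * W / (D * A * T)
Numerator: 87600 * 3.897 = 341377.2
Denominator: 4.6 * 33.3 * 487 = 74598.66
CR = 341377.2 / 74598.66 = 4.57618 mm/y

4.57618 mm/y


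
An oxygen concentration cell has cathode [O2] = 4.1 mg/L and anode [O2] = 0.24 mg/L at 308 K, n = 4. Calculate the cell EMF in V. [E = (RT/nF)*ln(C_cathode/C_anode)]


Apply the Nernst concentration-cell relation: E = (RT/nF)*ln(C_cathode/C_anode)
RT/nF = 8.314*308/(4*96485) = 0.006635 V
ln(4.1/0.24) = 2.8381
E = 0.006635 * 2.8381 = 0.01883 V

0.01883 V


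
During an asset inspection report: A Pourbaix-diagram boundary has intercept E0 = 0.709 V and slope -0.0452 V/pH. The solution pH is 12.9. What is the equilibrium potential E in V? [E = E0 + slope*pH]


Apply the Pourbaix line equation: E = E0 + slope*pH
E = 0.709 + (-0.0452)*12.9 = 0.709 + (-0.58308) = 0.12592 V
Rounded to 4 decimal places: E = 0.1259 V

0.1259 V


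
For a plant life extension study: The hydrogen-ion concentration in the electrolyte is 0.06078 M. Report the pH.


pH = −log10[H+]
pH = −log10(0.06078) = 1.22

1.22


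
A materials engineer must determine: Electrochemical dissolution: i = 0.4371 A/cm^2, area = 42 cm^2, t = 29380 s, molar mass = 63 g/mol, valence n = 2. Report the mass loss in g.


Apply Faraday's law: m = i*A*t*M / (n*F)
Total charge passed Q = i*A*t = 0.4371*42*29380 = 539363.916 C
m = Q*M/(n*F) = 539363.916*63/(2*96485) = 176.0892 g

176.0892 g


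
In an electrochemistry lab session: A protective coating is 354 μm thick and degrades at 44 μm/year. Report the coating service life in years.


Service life = thickness / degradation rate
Life = 354 / 44 = 8.0 years

8.0 years


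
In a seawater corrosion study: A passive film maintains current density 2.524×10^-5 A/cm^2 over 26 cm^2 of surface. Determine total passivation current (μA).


I = i_pass * A, then convert A → μA (×10^6)
I = 2.524×10^-5 * 26 * 10^6 = 656.24 μA

656.24 μA


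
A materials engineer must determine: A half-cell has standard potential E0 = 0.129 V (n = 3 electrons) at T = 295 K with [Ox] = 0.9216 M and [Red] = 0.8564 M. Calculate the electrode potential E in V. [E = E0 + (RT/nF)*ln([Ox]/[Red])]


Apply the Nernst equation: E = E0 + (RT/nF)*ln([Ox]/[Red])
Step 1: RT/nF = 8.314*295/(3*96485) = 0.00847327 V
Step 2: [Ox]/[Red] = 0.9216/0.8564 = 1.076133
Step 3: ln(1.076133) = 0.073374
Step 4: correction = 0.00847327 * 0.073374 = 0.001 V
E = 0.129 + 0.001 = 0.13 V

0.13 V


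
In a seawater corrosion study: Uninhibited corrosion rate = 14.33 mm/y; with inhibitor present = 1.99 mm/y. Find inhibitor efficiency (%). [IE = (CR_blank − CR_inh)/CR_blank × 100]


Apply the inhibitor-efficiency definition: IE = (CR_blank − CR_inh)/CR_blank × 100
IE = (14.33 − 1.99) / 14.33 × 100
IE = 12.34 / 14.33 × 100 = 86.1 %

86.1 %


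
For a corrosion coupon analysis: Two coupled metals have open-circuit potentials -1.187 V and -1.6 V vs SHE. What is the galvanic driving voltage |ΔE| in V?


Driving voltage is the absolute potential difference.
|ΔE| = |-1.187 − (-1.6)| = 0.413 V

0.413 V


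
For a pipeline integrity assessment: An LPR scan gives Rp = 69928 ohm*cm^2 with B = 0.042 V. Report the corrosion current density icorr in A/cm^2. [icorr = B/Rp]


Apply the Stern-Geary relation: icorr = B / Rp
icorr = 0.042 / 69928 = 6.006×10^-7 A/cm^2

6.006×10^-7 A/cm^2


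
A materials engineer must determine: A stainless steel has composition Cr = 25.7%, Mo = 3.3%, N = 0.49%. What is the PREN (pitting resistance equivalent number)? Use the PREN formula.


Apply the PREN formula: PREN = Cr + 3.3*Mo + 16*N
PREN = 25.7 + 3.3*3.3 + 16*0.49
PREN = 25.7 + 10.89 + 7.84 = 44.43

44.43


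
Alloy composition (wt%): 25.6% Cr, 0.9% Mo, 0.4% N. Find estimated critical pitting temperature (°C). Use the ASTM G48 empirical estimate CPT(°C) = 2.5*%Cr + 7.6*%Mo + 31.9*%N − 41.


Apply the ASTM G48 empirical CPT estimate: CPT(°C) = 2.5*%Cr + 7.6*%Mo + 31.9*%N − 41
2.5*25.6 = 64; 7.6*0.9 = 6.84; 31.9*0.4 = 12.76
CPT = 64 + 6.84 + 12.76 − 41 = 42.6 °C
Rounded to 0.1 °C: CPT ≈ 42.6 °C

42.6 °C


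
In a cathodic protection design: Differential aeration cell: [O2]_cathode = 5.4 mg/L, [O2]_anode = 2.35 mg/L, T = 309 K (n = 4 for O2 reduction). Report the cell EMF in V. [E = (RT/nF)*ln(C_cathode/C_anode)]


Apply the Nernst concentration-cell relation: E = (RT/nF)*ln(C_cathode/C_anode)
RT/nF = 8.314*309/(4*96485) = 0.00665654 V
ln(5.4/2.35) = 0.83198
E = 0.00665654 * 0.83198 = 0.00554 V

0.00554 V


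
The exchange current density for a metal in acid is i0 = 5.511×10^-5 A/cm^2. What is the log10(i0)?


i0 = 5.511×10^-5 A/cm^2
log10(i0) = -4.259

-4.259


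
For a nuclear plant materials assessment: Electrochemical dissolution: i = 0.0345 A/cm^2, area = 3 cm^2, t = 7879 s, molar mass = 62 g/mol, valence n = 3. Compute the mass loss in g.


Apply Faraday's law: m = i*A*t*M / (n*F)
Total charge passed Q = i*A*t = 0.0345*3*7879 = 815.4765 C
m = Q*M/(n*F) = 815.4765*62/(3*96485) = 0.175 g

0.175 g


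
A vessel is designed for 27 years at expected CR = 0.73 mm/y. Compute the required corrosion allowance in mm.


Corrosion allowance = CR × design life
CA = 0.73 * 27 = 19.71 mm

19.71 mm


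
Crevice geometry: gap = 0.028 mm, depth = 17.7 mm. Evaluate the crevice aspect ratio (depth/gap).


Aspect ratio = depth / gap
Ratio = 17.7 / 0.028 = 632.1

632.1


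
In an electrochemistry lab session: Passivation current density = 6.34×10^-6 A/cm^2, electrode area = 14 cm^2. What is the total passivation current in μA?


I = i_pass * A, then convert A → μA (×10^6)
I = 6.34×10^-6 * 14 * 10^6 = 88.76 μA

88.76 μA


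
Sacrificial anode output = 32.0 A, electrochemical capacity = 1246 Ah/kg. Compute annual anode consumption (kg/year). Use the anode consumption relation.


Annual consumption = current * hours per year / capacity
Rate = 32.0 * 8760 / 1246 = 225.0 kg/year

225.0 kg/year


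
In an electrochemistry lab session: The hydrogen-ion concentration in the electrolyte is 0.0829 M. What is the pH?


pH = −log10[H+]
pH = −log10(0.0829) = 1.08

1.08


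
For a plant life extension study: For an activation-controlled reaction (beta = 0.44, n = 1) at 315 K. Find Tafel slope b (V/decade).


Apply the Tafel slope relation: b = 2.303*R*T/(beta*n*F)
Numerator: 2.303 * 8.314 * 315 = 6031.35
Denominator: 0.44 * 1 * 96485 = 42453.4
b = 6031.35 / 42453.4 = 0.1421 V/decade

0.1421 V/decade


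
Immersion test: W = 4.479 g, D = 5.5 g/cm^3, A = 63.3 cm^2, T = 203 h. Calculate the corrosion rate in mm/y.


Apply the mm/y weight-loss relation: CR = 87600 * W / (D * A * T)
Numerator: 87600 * 4.479 = 392360.4
Denominator: 5.5 * 63.3 * 203 = 70674.45
CR = 392360.4 / 70674.45 = 5.5517 mm/y

5.5517 mm/y


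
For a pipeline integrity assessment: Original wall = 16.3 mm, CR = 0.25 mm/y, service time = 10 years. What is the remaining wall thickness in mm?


Remaining wall = original − CR × time
t = 16.3 − 0.25*10 = 16.3 − 2.5 = 13.8 mm

13.8 mm


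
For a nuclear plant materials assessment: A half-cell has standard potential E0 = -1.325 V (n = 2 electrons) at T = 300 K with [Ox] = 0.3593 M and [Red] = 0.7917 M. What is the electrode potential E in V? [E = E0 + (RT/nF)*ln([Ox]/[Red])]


Apply the Nernst equation: E = E0 + (RT/nF)*ln([Ox]/[Red])
Step 1: RT/nF = 8.314*300/(2*96485) = 0.01292533 V
Step 2: [Ox]/[Red] = 0.3593/0.7917 = 0.453834
Step 3: ln(0.453834) = -0.790024
Step 4: correction = 0.01292533 * -0.790024 = -0.0102 V
E = -1.325 + -0.0102 = -1.3352 V

-1.3352 V


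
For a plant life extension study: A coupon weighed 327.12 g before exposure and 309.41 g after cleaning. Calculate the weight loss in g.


Weight loss = initial − final
WL = 327.12 − 309.41 = 17.71 g

17.71 g


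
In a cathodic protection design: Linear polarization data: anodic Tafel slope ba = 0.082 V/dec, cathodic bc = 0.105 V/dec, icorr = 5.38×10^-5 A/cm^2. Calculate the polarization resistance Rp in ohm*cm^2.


Apply the Stern-Geary equation: Rp = ba*bc / (2.303*icorr*(ba+bc))
ba*bc = 0.082*0.105 = 0.00861
ba+bc = 0.187; 2.303*icorr*(ba+bc) = 2.303*5.38×10^-5*0.187 = 2.3169562×10^-5
Rp = 0.00861 / 2.3169562×10^-5 = 371.61 ohm*cm^2

371.61 ohm*cm^2


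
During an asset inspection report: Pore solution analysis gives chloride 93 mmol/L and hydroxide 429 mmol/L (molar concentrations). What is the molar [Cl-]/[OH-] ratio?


Threshold parameter = [Cl-] / [OH-] (molar basis; both in mmol/L, so units cancel)
Ratio = 93 / 429 = 0.22

0.22


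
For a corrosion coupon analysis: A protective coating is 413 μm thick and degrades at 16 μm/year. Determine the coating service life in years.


Service life = thickness / degradation rate
Life = 413 / 16 = 25.8 years

25.8 years


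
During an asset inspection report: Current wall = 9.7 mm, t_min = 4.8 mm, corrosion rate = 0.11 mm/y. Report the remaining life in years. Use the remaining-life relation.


Apply the remaining-life relation: RL = (t_current − t_min) / CR
RL = (9.7 − 4.8) / 0.11 = 4.9 / 0.11 = 44.5 years

44.5 years


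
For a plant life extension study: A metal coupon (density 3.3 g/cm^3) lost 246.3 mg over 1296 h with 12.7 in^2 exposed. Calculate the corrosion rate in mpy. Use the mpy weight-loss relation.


Apply the mpy weight-loss relation: CR = 534 * W / (D * A * T)
Numerator: 534 * 246.3 = 131524.2
Denominator: 3.3 * 12.7 * 1296 = 54315.36
CR = 131524.2 / 54315.36 = 2.421 mpy

2.421 mpy


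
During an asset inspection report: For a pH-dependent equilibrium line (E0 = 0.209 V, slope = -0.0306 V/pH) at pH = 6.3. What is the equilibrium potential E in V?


Apply the Pourbaix line equation: E = E0 + slope*pH
E = 0.209 + (-0.0306)*6.3 = 0.209 + (-0.19278) = 0.01622 V
Rounded to 4 decimal places: E = 0.0162 V

0.0162 V


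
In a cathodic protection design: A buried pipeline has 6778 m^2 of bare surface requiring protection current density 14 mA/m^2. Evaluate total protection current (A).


I = area * current density, then convert mA → A (÷1000)
I = 6778 * 14 / 1000 = 94.89 A

94.89 A


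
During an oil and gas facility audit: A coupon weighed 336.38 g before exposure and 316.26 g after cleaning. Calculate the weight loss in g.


Weight loss = initial − final
WL = 336.38 − 316.26 = 20.12 g

20.12 g


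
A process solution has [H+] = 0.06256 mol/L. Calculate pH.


pH = −log10[H+]
pH = −log10(0.06256) = 1.2

1.2


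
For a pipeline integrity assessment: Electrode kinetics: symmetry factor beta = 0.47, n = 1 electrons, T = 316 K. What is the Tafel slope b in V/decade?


Apply the Tafel slope relation: b = 2.303*R*T/(beta*n*F)
Numerator: 2.303 * 8.314 * 316 = 6050.5
Denominator: 0.47 * 1 * 96485 = 45347.95
b = 6050.5 / 45347.95 = 0.133 V/decade

0.133 V/decade


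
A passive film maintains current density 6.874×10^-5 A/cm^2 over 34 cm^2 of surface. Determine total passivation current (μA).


I = i_pass * A, then convert A → μA (×10^6)
I = 6.874×10^-5 * 34 * 10^6 = 2337.16 μA

2337.16 μA


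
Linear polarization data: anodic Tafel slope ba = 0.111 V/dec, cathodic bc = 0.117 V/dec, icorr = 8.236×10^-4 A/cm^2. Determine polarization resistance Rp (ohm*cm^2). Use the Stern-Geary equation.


Apply the Stern-Geary equation: Rp = ba*bc / (2.303*icorr*(ba+bc))
ba*bc = 0.111*0.117 = 0.012987
ba+bc = 0.228; 2.303*icorr*(ba+bc) = 2.303*8.236×10^-4*0.228 = 4.3245918×10^-4
Rp = 0.012987 / 4.3245918×10^-4 = 30.0 ohm*cm^2

30.0 ohm*cm^2


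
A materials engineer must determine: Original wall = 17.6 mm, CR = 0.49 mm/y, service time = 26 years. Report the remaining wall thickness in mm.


Remaining wall = original − CR × time
t = 17.6 − 0.49*26 = 17.6 − 12.74 = 4.86 mm

4.86 mm


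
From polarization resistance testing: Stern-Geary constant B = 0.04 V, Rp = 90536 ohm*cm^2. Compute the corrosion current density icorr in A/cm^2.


Apply the Stern-Geary relation: icorr = B / Rp
icorr = 0.04 / 90536 = 4.418×10^-7 A/cm^2

4.418×10^-7 A/cm^2


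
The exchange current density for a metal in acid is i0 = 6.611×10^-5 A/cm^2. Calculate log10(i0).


i0 = 6.611×10^-5 A/cm^2
log10(i0) = -4.18

-4.18


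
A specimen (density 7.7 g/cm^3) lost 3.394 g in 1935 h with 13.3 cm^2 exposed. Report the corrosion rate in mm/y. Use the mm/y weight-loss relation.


Apply the mm/y weight-loss relation: CR = 87600 * W / (D * A * T)
Numerator: 87600 * 3.394 = 297314.4
Denominator: 7.7 * 13.3 * 1935 = 198163.35
CR = 297314.4 / 198163.35 = 1.50035 mm/y

1.50035 mm/y


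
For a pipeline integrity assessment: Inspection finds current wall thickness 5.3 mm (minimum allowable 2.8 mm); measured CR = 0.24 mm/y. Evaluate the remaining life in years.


Apply the remaining-life relation: RL = (t_current − t_min) / CR
RL = (5.3 − 2.8) / 0.24 = 2.5 / 0.24 = 10.4 years

10.4 years


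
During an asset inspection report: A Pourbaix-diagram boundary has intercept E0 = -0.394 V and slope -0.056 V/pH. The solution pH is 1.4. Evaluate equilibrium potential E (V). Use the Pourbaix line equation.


Apply the Pourbaix line equation: E = E0 + slope*pH
E = -0.394 + (-0.056)*1.4 = -0.394 + (-0.0784) = -0.4724 V
Rounded to 3 decimal places: E = -0.472 V

-0.472 V


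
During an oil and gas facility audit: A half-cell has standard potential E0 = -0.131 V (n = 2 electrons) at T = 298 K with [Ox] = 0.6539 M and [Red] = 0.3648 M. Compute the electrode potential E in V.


Apply the Nernst equation: E = E0 + (RT/nF)*ln([Ox]/[Red])
Step 1: RT/nF = 8.314*298/(2*96485) = 0.01283916 V
Step 2: [Ox]/[Red] = 0.6539/0.3648 = 1.792489
Step 3: ln(1.792489) = 0.583605
Step 4: correction = 0.01283916 * 0.583605 = 0.0075 V
E = -0.131 + 0.0075 = -0.1235 V

-0.1235 V


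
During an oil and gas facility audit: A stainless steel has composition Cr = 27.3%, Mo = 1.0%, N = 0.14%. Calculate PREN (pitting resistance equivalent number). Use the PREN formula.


Apply the PREN formula: PREN = Cr + 3.3*Mo + 16*N
PREN = 27.3 + 3.3*1.0 + 16*0.14
PREN = 27.3 + 3.3 + 2.24 = 32.84

32.84


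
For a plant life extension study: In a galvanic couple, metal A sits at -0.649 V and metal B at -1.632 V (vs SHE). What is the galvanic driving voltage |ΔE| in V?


Driving voltage is the absolute potential difference.
|ΔE| = |-0.649 − (-1.632)| = 0.983 V

0.983 V


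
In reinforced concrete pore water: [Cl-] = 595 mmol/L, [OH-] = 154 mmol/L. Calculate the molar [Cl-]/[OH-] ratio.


Threshold parameter = [Cl-] / [OH-] (molar basis; both in mmol/L, so units cancel)
Ratio = 595 / 154 = 3.86

3.86


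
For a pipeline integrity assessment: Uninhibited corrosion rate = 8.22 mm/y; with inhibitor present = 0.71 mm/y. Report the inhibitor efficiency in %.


Apply the inhibitor-efficiency definition: IE = (CR_blank − CR_inh)/CR_blank × 100
IE = (8.22 − 0.71) / 8.22 × 100
IE = 7.51 / 8.22 × 100 = 91.4 %

91.4 %


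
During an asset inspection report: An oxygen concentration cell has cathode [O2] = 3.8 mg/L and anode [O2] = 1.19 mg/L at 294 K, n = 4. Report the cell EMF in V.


Apply the Nernst concentration-cell relation: E = (RT/nF)*ln(C_cathode/C_anode)
RT/nF = 8.314*294/(4*96485) = 0.00633341 V
ln(3.8/1.19) = 1.16105
E = 0.00633341 * 1.16105 = 0.00735 V

0.00735 V


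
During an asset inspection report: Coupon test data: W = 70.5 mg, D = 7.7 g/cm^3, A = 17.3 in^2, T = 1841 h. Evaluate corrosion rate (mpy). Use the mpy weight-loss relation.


Apply the mpy weight-loss relation: CR = 534 * W / (D * A * T)
Numerator: 534 * 70.5 = 37647.0
Denominator: 7.7 * 17.3 * 1841 = 245239.61
CR = 37647.0 / 245239.61 = 0.1535 mpy

0.1535 mpy


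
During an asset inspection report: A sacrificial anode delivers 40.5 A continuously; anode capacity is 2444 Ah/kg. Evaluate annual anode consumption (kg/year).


Annual consumption = current * hours per year / capacity
Rate = 40.5 * 8760 / 2444 = 145.2 kg/year

145.2 kg/year


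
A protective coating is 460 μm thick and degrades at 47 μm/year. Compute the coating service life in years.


Service life = thickness / degradation rate
Life = 460 / 47 = 9.8 years

9.8 years


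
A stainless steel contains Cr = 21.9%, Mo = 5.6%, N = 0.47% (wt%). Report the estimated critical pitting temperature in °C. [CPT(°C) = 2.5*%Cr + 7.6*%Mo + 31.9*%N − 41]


Apply the ASTM G48 empirical CPT estimate: CPT(°C) = 2.5*%Cr + 7.6*%Mo + 31.9*%N − 41
2.5*21.9 = 54.75; 7.6*5.6 = 42.56; 31.9*0.47 = 14.993
CPT = 54.75 + 42.56 + 14.993 − 41 = 71.303 °C
Rounded to 0.1 °C: CPT ≈ 71.3 °C

71.3 °C


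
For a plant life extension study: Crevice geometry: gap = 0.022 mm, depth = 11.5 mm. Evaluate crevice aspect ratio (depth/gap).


Aspect ratio = depth / gap
Ratio = 11.5 / 0.022 = 522.7

522.7


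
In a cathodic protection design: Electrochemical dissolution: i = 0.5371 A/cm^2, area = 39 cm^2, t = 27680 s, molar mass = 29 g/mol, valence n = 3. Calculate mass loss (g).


Apply Faraday's law: m = i*A*t*M / (n*F)
Total charge passed Q = i*A*t = 0.5371*39*27680 = 579810.192 C
m = Q*M/(n*F) = 579810.192*29/(3*96485) = 58.09 g

58.09 g


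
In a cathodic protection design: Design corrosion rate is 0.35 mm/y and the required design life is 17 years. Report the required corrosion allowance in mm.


Corrosion allowance = CR × design life
CA = 0.35 * 17 = 5.95 mm

5.95 mm


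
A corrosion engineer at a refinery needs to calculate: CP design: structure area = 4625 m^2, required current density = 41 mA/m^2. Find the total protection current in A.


I = area * current density, then convert mA → A (÷1000)
I = 4625 * 41 / 1000 = 189.63 A

189.63 A


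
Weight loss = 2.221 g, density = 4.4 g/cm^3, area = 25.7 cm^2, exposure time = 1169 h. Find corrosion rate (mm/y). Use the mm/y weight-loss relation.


Apply the mm/y weight-loss relation: CR = 87600 * W / (D * A * T)
Numerator: 87600 * 2.221 = 194559.6
Denominator: 4.4 * 25.7 * 1169 = 132190.52
CR = 194559.6 / 132190.52 = 1.4718 mm/y

1.4718 mm/y


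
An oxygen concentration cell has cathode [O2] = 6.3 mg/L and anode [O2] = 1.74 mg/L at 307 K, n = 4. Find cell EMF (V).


Apply the Nernst concentration-cell relation: E = (RT/nF)*ln(C_cathode/C_anode)
RT/nF = 8.314*307/(4*96485) = 0.00661346 V
ln(6.3/1.74) = 1.28666
E = 0.00661346 * 1.28666 = 0.00851 V

0.00851 V


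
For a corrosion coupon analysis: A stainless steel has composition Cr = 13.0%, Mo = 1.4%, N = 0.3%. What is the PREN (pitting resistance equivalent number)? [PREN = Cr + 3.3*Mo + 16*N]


Apply the PREN formula: PREN = Cr + 3.3*Mo + 16*N
PREN = 13.0 + 3.3*1.4 + 16*0.3
PREN = 13.0 + 4.62 + 4.8 = 22.42

22.42


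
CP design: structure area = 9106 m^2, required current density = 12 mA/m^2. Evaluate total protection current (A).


I = area * current density, then convert mA → A (÷1000)
I = 9106 * 12 / 1000 = 109.27 A

109.27 A


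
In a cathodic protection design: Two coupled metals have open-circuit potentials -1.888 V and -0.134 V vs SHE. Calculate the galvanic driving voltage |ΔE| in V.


Driving voltage is the absolute potential difference.
|ΔE| = |-1.888 − (-0.134)| = 1.754 V

1.754 V


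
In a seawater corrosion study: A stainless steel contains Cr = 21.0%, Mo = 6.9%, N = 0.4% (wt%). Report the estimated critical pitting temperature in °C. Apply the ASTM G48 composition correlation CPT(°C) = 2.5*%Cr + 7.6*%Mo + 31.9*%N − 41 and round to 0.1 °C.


Apply the ASTM G48 empirical CPT estimate: CPT(°C) = 2.5*%Cr + 7.6*%Mo + 31.9*%N − 41
2.5*21.0 = 52.5; 7.6*6.9 = 52.44; 31.9*0.4 = 12.76
CPT = 52.5 + 52.44 + 12.76 − 41 = 76.7 °C
Rounded to 0.1 °C: CPT ≈ 76.7 °C

76.7 °C


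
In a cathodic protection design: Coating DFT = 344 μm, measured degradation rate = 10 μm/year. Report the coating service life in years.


Service life = thickness / degradation rate
Life = 344 / 10 = 34.4 years

34.4 years


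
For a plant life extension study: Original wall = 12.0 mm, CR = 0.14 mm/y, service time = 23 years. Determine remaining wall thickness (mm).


Remaining wall = original − CR × time
t = 12.0 − 0.14*23 = 12.0 − 3.22 = 8.78 mm

8.78 mm


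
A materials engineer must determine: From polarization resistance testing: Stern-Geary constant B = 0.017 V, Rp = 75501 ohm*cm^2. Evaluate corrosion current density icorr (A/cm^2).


Apply the Stern-Geary relation: icorr = B / Rp
icorr = 0.017 / 75501 = 2.252×10^-7 A/cm^2

2.252×10^-7 A/cm^2


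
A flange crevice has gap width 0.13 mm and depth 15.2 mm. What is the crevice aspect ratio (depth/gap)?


Aspect ratio = depth / gap
Ratio = 15.2 / 0.13 = 116.9

116.9


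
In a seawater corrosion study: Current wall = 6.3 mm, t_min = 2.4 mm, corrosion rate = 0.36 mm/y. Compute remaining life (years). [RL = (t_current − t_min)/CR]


Apply the remaining-life relation: RL = (t_current − t_min) / CR
RL = (6.3 − 2.4) / 0.36 = 3.9 / 0.36 = 10.8 years

10.8 years


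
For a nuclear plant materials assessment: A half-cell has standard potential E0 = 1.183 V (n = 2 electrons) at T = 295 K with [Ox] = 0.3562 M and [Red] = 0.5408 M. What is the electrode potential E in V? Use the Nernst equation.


Apply the Nernst equation: E = E0 + (RT/nF)*ln([Ox]/[Red])
Step 1: RT/nF = 8.314*295/(2*96485) = 0.0127099 V
Step 2: [Ox]/[Red] = 0.3562/0.5408 = 0.658654
Step 3: ln(0.658654) = -0.417557
Step 4: correction = 0.0127099 * -0.417557 = -0.0053 V
E = 1.183 + -0.0053 = 1.1777 V

1.1777 V


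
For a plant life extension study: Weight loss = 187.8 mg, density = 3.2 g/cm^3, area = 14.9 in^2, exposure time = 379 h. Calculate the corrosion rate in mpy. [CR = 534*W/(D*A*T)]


Apply the mpy weight-loss relation: CR = 534 * W / (D * A * T)
Numerator: 534 * 187.8 = 100285.2
Denominator: 3.2 * 14.9 * 379 = 18070.72
CR = 100285.2 / 18070.72 = 5.5496 mpy

5.5496 mpy


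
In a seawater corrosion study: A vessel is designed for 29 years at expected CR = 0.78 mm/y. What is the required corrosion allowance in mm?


Corrosion allowance = CR × design life
CA = 0.78 * 29 = 22.62 mm

22.62 mm


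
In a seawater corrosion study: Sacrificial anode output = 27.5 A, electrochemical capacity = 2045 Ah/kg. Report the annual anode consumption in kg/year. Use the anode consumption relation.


Annual consumption = current * hours per year / capacity
Rate = 27.5 * 8760 / 2045 = 117.8 kg/year

117.8 kg/year


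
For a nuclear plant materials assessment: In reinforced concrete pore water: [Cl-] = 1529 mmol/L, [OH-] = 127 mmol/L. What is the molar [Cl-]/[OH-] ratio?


Threshold parameter = [Cl-] / [OH-] (molar basis; both in mmol/L, so units cancel)
Ratio = 1529 / 127 = 12.04

12.04


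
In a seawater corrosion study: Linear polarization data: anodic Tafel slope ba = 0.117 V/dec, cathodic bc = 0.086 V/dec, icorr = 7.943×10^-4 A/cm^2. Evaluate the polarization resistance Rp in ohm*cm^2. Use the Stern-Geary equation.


Apply the Stern-Geary equation: Rp = ba*bc / (2.303*icorr*(ba+bc))
ba*bc = 0.117*0.086 = 0.010062
ba+bc = 0.203; 2.303*icorr*(ba+bc) = 2.303*7.943×10^-4*0.203 = 3.713424×10^-4
Rp = 0.010062 / 3.713424×10^-4 = 27.1 ohm*cm^2

27.1 ohm*cm^2


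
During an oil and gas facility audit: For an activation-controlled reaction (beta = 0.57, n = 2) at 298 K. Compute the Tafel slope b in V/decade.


Apply the Tafel slope relation: b = 2.303*R*T/(beta*n*F)
Numerator: 2.303 * 8.314 * 298 = 5705.85
Denominator: 0.57 * 2 * 96485 = 109992.9
b = 5705.85 / 109992.9 = 0.0519 V/decade

0.0519 V/decade


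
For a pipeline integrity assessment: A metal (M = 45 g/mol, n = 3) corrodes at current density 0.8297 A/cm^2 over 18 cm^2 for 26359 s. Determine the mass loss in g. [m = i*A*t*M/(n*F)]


Apply Faraday's law: m = i*A*t*M / (n*F)
Total charge passed Q = i*A*t = 0.8297*18*26359 = 393661.1214 C
m = Q*M/(n*F) = 393661.1214*45/(3*96485) = 61.2 g

61.2 g


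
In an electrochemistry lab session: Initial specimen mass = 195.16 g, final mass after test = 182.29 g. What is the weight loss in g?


Weight loss = initial − final
WL = 195.16 − 182.29 = 12.87 g

12.87 g


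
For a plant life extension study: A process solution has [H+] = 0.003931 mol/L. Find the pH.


pH = −log10[H+]
pH = −log10(0.003931) = 2.41

2.41


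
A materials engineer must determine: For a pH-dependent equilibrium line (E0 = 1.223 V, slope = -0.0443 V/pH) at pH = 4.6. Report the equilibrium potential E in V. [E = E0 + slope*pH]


Apply the Pourbaix line equation: E = E0 + slope*pH
E = 1.223 + (-0.0443)*4.6 = 1.223 + (-0.20378) = 1.01922 V
Rounded to 4 decimal places: E = 1.0192 V

1.0192 V


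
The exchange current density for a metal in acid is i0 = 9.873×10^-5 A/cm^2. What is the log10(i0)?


i0 = 9.873×10^-5 A/cm^2
log10(i0) = -4.006

-4.006


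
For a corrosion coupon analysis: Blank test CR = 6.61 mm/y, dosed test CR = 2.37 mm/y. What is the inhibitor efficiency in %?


Apply the inhibitor-efficiency definition: IE = (CR_blank − CR_inh)/CR_blank × 100
IE = (6.61 − 2.37) / 6.61 × 100
IE = 4.24 / 6.61 × 100 = 64.1 %

64.1 %


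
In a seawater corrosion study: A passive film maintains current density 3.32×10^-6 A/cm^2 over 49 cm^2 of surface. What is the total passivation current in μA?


I = i_pass * A, then convert A → μA (×10^6)
I = 3.32×10^-6 * 49 * 10^6 = 162.68 μA

162.68 μA


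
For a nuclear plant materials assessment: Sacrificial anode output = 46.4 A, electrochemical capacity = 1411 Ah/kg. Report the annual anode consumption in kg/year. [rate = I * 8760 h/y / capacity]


Annual consumption = current * hours per year / capacity
Rate = 46.4 * 8760 / 1411 = 288.1 kg/year

288.1 kg/year


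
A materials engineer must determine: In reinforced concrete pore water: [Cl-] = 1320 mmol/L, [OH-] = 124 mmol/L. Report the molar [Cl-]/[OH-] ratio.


Threshold parameter = [Cl-] / [OH-] (molar basis; both in mmol/L, so units cancel)
Ratio = 1320 / 124 = 10.65

10.65


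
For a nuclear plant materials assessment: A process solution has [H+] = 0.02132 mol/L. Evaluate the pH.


pH = −log10[H+]
pH = −log10(0.02132) = 1.67

1.67


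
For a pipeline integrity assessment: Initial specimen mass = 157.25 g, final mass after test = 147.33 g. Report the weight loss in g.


Weight loss = initial − final
WL = 157.25 − 147.33 = 9.92 g

9.92 g


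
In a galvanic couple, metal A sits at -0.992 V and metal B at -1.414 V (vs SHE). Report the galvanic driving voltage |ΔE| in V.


Driving voltage is the absolute potential difference.
|ΔE| = |-0.992 − (-1.414)| = 0.422 V

0.422 V


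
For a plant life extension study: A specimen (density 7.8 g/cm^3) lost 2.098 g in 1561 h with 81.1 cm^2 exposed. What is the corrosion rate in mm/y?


Apply the mm/y weight-loss relation: CR = 87600 * W / (D * A * T)
Numerator: 87600 * 2.098 = 183784.8
Denominator: 7.8 * 81.1 * 1561 = 987457.38
CR = 183784.8 / 987457.38 = 0.1861 mm/y

0.1861 mm/y
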